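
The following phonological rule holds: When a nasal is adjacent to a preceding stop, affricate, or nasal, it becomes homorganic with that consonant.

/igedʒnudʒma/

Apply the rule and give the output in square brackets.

[igedʒɲudʒɲa]

/n/ after /dʒ/ (palatal) → [ɲ]
/m/ after /dʒ/ (palatal) → [ɲ]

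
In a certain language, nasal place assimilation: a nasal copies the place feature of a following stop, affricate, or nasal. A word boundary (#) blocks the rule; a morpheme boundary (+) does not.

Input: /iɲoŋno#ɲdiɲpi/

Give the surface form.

/ŋ/ before /n/ (alveolar) → [n]
/ɲ/ before /d/ (alveolar) → [n]
/ɲ/ before /p/ (labial) → [m]

[iɲonno#ndimpi]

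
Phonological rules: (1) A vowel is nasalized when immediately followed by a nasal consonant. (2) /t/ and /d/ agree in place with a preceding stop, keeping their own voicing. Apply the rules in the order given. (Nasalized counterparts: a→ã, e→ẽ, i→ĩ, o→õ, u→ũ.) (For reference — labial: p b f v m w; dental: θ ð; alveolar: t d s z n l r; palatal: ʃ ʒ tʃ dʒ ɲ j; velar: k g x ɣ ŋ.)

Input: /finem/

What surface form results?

Rule 1: /i/ before nasal /n/ → [ĩ]
Rule 1: /e/ before nasal /m/ → [ẽ]
After rule 1: fĩnẽm
Rule 2: no segment meets the rule's conditions; no change.

[fĩnẽm]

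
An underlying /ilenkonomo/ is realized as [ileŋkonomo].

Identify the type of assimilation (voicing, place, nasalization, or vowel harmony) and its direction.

place assimilation, regressive

/n/→[ŋ].
Each target copies a feature from the following segment, so the direction is regressive.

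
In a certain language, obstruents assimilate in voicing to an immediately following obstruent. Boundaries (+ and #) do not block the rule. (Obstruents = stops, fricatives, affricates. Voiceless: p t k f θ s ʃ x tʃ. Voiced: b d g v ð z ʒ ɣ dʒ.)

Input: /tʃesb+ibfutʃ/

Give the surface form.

/s/ before /b/ (voiced) → [z]
/b/ before /f/ (voiceless) → [p]

[tʃezb+ipfutʃ]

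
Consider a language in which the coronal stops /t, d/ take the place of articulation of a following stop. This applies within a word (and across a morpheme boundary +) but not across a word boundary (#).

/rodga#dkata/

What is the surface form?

[rogga#gkata]

/d/ before /g/ (velar) → [g]
/d/ before /k/ (velar) → [g]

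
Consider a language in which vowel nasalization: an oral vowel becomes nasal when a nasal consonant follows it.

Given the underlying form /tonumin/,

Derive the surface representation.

[tõnũmĩn]

/o/ before nasal /n/ → [õ]
/u/ before nasal /m/ → [ũ]
/i/ before nasal /n/ → [ĩ]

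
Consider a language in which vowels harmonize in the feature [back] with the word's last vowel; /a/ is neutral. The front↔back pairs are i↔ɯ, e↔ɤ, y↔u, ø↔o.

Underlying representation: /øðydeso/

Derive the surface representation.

[oðudɤso]

/ø/ harmonizes with /o/ ([+back]) → [o]
/y/ harmonizes with /o/ ([+back]) → [u]
/e/ harmonizes with /o/ ([+back]) → [ɤ]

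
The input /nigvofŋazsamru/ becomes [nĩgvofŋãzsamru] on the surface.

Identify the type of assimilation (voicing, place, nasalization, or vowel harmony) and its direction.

/i/→[ĩ] /a/→[ã].
Each target copies a feature from the preceding segment, so the direction is progressive.

nasalization, progressive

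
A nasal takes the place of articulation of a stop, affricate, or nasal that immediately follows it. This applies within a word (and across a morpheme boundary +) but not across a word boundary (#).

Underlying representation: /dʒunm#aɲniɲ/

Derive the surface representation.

[dʒumm#anniɲ]

/n/ before /m/ (labial) → [m]
/ɲ/ before /n/ (alveolar) → [n]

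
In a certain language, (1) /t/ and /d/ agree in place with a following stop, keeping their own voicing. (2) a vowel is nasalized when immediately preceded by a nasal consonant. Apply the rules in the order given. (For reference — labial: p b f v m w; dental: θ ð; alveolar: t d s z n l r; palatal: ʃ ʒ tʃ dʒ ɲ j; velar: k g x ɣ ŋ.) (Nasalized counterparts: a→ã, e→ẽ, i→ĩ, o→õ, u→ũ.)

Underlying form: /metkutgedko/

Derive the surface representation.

Rule 1: /t/ before /k/ (velar) → [k]
Rule 1: /t/ before /g/ (velar) → [k]
Rule 1: /d/ before /k/ (velar) → [g]
After rule 1: mekkukgegko
Rule 2: /e/ after nasal /m/ → [ẽ]

[mẽkkukgegko]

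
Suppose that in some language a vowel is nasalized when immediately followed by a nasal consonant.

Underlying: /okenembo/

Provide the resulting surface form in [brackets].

[okẽnẽmbo]

/e/ before nasal /n/ → [ẽ]
/e/ before nasal /m/ → [ẽ]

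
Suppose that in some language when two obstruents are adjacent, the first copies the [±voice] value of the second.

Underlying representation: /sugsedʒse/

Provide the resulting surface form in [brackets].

[suksetʃse]

/g/ before /s/ (voiceless) → [k]
/dʒ/ before /s/ (voiceless) → [tʃ]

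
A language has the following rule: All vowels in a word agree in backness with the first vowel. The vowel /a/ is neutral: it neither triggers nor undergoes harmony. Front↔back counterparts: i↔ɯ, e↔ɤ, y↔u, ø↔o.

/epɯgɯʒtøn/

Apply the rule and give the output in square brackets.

[epigiʒtøn]

/ɯ/ harmonizes with /e/ ([-back]) → [i]
/ɯ/ harmonizes with /e/ ([-back]) → [i]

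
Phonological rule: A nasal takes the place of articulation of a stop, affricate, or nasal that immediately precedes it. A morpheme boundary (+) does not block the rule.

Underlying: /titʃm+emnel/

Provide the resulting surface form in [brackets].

/m/ after /tʃ/ (palatal) → [ɲ]
/n/ after /m/ (labial) → [m]

[titʃɲ+emmel]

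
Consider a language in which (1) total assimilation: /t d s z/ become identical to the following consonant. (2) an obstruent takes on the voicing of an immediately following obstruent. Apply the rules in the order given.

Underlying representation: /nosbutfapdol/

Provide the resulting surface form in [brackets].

Rule 1: /s/ before /b/ → [b] (total assimilation)
Rule 1: /t/ before /f/ → [f] (total assimilation)
After rule 1: nobbuffapdol
Rule 2: /p/ before /d/ (voiced) → [b]

[nobbuffabdol]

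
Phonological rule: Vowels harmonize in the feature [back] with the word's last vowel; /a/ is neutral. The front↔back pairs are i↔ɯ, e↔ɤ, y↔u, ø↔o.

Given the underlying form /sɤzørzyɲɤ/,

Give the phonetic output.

[sɤzorzuɲɤ]

/ø/ harmonizes with /ɤ/ ([+back]) → [o]
/y/ harmonizes with /ɤ/ ([+back]) → [u]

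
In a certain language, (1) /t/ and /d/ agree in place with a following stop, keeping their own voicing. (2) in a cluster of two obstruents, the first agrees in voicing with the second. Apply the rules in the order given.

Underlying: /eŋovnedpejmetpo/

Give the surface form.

Rule 1: /d/ before /p/ (labial) → [b]
Rule 1: /t/ before /p/ (labial) → [p]
After rule 1: eŋovnebpejmeppo
Rule 2: /b/ before /p/ (voiceless) → [p]

[eŋovneppejmeppo]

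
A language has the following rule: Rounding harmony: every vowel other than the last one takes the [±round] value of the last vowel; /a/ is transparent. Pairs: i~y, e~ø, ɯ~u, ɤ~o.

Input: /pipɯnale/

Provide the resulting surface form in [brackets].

no segment meets the rule's conditions; no change.

[pipɯnale]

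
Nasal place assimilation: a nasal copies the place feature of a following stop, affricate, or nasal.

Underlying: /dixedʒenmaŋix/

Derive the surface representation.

[dixedʒemmaŋix]

/n/ before /m/ (labial) → [m]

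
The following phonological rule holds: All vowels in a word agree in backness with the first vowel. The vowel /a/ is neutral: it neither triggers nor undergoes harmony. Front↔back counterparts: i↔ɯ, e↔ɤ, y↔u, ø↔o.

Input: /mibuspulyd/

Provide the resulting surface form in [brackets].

[mibyspylyd]

/u/ harmonizes with /i/ ([-back]) → [y]
/u/ harmonizes with /i/ ([-back]) → [y]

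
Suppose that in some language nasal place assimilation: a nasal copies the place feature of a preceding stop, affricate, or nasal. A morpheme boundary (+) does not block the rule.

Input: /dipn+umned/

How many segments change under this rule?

2

/n/ after /p/ (labial) → [m]
/n/ after /m/ (labial) → [m]
2 segments change.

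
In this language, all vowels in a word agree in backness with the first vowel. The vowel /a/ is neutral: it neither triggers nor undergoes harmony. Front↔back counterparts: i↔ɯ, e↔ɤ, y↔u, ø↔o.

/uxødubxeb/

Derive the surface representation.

[uxodubxɤb]

/ø/ harmonizes with /u/ ([+back]) → [o]
/e/ harmonizes with /u/ ([+back]) → [ɤ]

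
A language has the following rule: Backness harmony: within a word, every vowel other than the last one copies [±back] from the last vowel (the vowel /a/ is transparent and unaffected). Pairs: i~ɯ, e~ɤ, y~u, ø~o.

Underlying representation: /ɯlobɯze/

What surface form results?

[iløbize]

/ɯ/ harmonizes with /e/ ([-back]) → [i]
/o/ harmonizes with /e/ ([-back]) → [ø]
/ɯ/ harmonizes with /e/ ([-back]) → [i]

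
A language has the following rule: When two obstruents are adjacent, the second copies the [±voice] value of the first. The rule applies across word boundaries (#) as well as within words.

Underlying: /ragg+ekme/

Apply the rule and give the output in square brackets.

[ragg+ekme]

no segment meets the rule's conditions; no change.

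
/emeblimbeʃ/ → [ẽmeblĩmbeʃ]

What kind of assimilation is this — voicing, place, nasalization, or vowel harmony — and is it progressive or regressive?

/e/→[ẽ] /i/→[ĩ].
Each target copies a feature from the following segment, so the direction is regressive.

nasalization, regressive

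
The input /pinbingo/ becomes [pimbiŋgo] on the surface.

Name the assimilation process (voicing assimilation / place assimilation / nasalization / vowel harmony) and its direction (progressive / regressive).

place assimilation, regressive

/n/→[m] /n/→[ŋ].
Each target copies a feature from the following segment, so the direction is regressive.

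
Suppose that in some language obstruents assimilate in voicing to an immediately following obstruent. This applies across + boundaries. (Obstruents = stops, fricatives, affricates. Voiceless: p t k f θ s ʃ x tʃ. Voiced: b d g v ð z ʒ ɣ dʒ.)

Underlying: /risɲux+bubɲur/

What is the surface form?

/x/ before /b/ (voiced) → [ɣ]

[risɲuɣ+bubɲur]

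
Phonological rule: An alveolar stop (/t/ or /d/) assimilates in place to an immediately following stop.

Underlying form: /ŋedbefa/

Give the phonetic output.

/d/ before /b/ (labial) → [b]

[ŋebbefa]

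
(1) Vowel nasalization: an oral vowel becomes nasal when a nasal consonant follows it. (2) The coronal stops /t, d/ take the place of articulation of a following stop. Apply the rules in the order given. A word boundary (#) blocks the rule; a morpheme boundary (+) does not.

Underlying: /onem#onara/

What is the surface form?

[õnẽm#õnara]

Rule 1: /o/ before nasal /n/ → [õ]
Rule 1: /e/ before nasal /m/ → [ẽ]
Rule 1: /o/ before nasal /n/ → [õ]
After rule 1: õnẽm#õnara
Rule 2: no segment meets the rule's conditions; no change.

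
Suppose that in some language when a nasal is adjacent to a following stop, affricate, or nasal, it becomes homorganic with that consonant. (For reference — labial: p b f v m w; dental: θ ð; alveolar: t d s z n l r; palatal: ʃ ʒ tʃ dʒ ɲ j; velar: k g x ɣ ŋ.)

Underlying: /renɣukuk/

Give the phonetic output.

[renɣukuk]

no segment meets the rule's conditions; no change.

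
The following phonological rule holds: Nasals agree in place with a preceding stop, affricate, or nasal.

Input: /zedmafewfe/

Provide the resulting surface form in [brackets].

[zednafewfe]

/m/ after /d/ (alveolar) → [n]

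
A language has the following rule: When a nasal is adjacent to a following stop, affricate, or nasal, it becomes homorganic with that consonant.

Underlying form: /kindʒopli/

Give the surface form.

/n/ before /dʒ/ (palatal) → [ɲ]

[kiɲdʒopli]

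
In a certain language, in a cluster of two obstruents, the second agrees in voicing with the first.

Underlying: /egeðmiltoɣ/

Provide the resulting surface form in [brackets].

no segment meets the rule's conditions; no change.

[egeðmiltoɣ]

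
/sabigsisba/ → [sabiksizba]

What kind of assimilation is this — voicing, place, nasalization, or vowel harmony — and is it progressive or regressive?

/g/→[k] /s/→[z].
Each target copies a feature from the following segment, so the direction is regressive.

voicing assimilation, regressive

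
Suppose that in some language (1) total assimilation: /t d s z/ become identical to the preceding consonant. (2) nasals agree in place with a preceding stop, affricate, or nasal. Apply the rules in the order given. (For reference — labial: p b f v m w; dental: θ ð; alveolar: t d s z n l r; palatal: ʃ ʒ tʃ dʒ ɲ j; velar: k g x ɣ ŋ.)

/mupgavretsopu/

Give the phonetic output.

Rule 1: /s/ after /t/ → [t] (total assimilation)
After rule 1: mupgavrettopu
Rule 2: no segment meets the rule's conditions; no change.

[mupgavrettopu]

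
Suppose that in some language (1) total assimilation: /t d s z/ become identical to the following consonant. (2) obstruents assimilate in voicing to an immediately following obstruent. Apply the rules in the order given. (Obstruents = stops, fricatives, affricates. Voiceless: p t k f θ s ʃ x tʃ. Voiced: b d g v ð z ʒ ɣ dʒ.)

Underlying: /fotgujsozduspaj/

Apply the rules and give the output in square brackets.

Rule 1: /t/ before /g/ → [g] (total assimilation)
Rule 1: /z/ before /d/ → [d] (total assimilation)
Rule 1: /s/ before /p/ → [p] (total assimilation)
After rule 1: foggujsodduppaj
Rule 2: no segment meets the rule's conditions; no change.

[foggujsodduppaj]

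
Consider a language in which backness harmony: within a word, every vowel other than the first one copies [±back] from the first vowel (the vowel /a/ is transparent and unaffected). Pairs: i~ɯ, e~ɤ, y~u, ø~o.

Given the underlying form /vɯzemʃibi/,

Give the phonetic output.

/e/ harmonizes with /ɯ/ ([+back]) → [ɤ]
/i/ harmonizes with /ɯ/ ([+back]) → [ɯ]
/i/ harmonizes with /ɯ/ ([+back]) → [ɯ]

[vɯzɤmʃɯbɯ]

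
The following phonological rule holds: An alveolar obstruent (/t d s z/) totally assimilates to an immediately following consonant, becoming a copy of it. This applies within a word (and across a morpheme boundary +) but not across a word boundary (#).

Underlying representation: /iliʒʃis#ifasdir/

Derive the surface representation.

/s/ before /d/ → [d] (total assimilation)

[iliʒʃis#ifaddir]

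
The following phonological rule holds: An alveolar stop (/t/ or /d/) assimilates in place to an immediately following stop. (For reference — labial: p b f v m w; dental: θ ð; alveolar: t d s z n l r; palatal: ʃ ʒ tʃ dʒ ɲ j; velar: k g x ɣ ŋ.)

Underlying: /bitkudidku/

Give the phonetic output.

/t/ before /k/ (velar) → [k]
/d/ before /k/ (velar) → [g]

[bikkudigku]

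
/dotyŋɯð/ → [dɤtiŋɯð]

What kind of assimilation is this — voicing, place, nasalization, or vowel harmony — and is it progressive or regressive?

/o/→[ɤ] /y/→[i].
Vowels agree with the last vowel, so the harmony is regressive.

vowel harmony, regressive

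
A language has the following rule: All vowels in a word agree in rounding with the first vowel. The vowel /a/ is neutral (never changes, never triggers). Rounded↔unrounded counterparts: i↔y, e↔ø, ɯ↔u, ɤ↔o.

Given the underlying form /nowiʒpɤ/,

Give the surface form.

/i/ harmonizes with /o/ ([+round]) → [y]
/ɤ/ harmonizes with /o/ ([+round]) → [o]

[nowyʒpo]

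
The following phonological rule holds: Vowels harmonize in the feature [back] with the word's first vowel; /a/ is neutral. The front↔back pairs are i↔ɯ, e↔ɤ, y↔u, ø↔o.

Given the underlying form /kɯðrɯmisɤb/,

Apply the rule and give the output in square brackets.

/i/ harmonizes with /ɯ/ ([+back]) → [ɯ]

[kɯðrɯmɯsɤb]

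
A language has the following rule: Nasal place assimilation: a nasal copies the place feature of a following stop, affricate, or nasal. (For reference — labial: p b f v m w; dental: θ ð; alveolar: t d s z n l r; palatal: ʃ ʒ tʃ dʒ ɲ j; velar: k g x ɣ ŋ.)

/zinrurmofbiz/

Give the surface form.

[zinrurmofbiz]

no segment meets the rule's conditions; no change.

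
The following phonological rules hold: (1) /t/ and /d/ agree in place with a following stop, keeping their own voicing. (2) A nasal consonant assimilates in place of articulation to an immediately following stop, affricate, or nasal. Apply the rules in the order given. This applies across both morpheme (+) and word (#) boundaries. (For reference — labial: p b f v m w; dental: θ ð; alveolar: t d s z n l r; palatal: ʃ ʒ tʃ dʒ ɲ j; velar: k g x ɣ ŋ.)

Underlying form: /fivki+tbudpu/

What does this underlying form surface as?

Rule 1: /t/ before /b/ (labial) → [p]
Rule 1: /d/ before /p/ (labial) → [b]
After rule 1: fivki+pbubpu
Rule 2: no segment meets the rule's conditions; no change.

[fivki+pbubpu]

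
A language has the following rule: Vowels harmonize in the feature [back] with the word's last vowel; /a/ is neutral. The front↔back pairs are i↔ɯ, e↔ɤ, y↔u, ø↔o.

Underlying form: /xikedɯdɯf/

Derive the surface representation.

[xɯkɤdɯdɯf]

/i/ harmonizes with /ɯ/ ([+back]) → [ɯ]
/e/ harmonizes with /ɯ/ ([+back]) → [ɤ]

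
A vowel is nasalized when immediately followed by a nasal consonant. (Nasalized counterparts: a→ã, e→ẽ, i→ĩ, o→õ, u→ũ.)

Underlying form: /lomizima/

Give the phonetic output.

[lõmizĩma]

/o/ before nasal /m/ → [õ]
/i/ before nasal /m/ → [ĩ]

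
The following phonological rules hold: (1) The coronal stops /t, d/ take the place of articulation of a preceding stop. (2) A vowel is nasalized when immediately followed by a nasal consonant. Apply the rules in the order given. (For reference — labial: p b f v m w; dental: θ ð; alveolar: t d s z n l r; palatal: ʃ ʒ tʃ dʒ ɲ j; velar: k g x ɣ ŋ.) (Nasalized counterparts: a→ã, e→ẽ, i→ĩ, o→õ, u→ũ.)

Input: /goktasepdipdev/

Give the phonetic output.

Rule 1: /t/ after /k/ (velar) → [k]
Rule 1: /d/ after /p/ (labial) → [b]
Rule 1: /d/ after /p/ (labial) → [b]
After rule 1: gokkasepbipbev
Rule 2: no segment meets the rule's conditions; no change.

[gokkasepbipbev]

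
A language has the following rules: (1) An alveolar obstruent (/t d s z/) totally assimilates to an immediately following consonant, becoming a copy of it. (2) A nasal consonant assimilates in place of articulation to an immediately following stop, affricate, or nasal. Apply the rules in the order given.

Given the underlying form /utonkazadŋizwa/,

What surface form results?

Rule 1: /d/ before /ŋ/ → [ŋ] (total assimilation)
Rule 1: /z/ before /w/ → [w] (total assimilation)
After rule 1: utonkazaŋŋiwwa
Rule 2: /n/ before /k/ (velar) → [ŋ]

[utoŋkazaŋŋiwwa]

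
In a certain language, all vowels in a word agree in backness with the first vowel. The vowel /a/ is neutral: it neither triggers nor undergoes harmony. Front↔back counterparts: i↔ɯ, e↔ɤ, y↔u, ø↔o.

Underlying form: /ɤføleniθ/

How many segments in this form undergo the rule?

/ø/ harmonizes with /ɤ/ ([+back]) → [o]
/e/ harmonizes with /ɤ/ ([+back]) → [ɤ]
/i/ harmonizes with /ɤ/ ([+back]) → [ɯ]
3 segments change.

3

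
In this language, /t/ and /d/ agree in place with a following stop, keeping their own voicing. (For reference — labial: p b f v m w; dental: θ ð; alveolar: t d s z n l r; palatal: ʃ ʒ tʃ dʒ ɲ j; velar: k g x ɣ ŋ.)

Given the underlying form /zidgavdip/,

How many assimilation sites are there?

/d/ before /g/ (velar) → [g]
1 segment changes.

1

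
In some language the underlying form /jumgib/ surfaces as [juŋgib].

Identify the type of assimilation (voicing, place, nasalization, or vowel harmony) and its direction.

/m/→[ŋ].
Each target copies a feature from the following segment, so the direction is regressive.

place assimilation, regressive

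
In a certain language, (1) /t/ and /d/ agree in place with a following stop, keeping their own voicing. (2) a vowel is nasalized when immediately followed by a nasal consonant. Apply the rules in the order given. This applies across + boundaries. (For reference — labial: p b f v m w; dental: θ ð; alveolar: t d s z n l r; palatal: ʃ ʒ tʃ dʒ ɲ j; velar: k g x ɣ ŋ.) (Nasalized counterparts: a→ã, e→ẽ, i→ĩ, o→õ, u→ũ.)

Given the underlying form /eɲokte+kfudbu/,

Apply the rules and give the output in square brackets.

Rule 1: /d/ before /b/ (labial) → [b]
After rule 1: eɲokte+kfubbu
Rule 2: /e/ before nasal /ɲ/ → [ẽ]

[ẽɲokte+kfubbu]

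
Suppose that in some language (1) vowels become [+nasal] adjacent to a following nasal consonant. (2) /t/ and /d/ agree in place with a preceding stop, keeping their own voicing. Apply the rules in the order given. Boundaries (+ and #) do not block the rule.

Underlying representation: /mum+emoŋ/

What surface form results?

Rule 1: /u/ before nasal /m/ → [ũ]
Rule 1: /e/ before nasal /m/ → [ẽ]
Rule 1: /o/ before nasal /ŋ/ → [õ]
After rule 1: mũm+ẽmõŋ
Rule 2: no segment meets the rule's conditions; no change.

[mũm+ẽmõŋ]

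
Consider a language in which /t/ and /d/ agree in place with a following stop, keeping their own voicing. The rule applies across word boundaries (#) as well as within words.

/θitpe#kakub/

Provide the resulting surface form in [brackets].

[θippe#kakub]

/t/ before /p/ (labial) → [p]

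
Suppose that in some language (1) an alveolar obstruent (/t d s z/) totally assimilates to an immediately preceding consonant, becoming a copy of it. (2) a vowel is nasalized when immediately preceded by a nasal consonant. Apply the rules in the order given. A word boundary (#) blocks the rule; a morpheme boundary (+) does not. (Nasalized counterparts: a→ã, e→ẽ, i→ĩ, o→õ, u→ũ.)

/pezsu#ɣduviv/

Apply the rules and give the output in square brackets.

Rule 1: /s/ after /z/ → [z] (total assimilation)
Rule 1: /d/ after /ɣ/ → [ɣ] (total assimilation)
After rule 1: pezzu#ɣɣuviv
Rule 2: no segment meets the rule's conditions; no change.

[pezzu#ɣɣuviv]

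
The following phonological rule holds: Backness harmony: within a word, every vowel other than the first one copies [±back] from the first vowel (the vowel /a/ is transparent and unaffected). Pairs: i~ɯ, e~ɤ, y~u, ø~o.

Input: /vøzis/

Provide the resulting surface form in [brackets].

[vøzis]

no segment meets the rule's conditions; no change.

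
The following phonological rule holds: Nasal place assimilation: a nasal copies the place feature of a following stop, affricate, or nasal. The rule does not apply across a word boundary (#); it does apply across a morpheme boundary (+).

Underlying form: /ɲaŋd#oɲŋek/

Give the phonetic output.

[ɲand#oŋŋek]

/ŋ/ before /d/ (alveolar) → [n]
/ɲ/ before /ŋ/ (velar) → [ŋ]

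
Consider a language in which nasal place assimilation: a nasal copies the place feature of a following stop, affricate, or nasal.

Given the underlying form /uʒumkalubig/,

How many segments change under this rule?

/m/ before /k/ (velar) → [ŋ]
1 segment changes.

1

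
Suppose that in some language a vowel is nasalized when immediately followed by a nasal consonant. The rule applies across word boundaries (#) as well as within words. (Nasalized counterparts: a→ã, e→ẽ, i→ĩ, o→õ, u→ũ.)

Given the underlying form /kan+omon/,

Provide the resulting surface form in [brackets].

[kãn+õmõn]

/a/ before nasal /n/ → [ã]
/o/ before nasal /m/ → [õ]
/o/ before nasal /n/ → [õ]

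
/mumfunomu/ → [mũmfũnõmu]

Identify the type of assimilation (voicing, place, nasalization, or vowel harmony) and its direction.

nasalization, regressive

/u/→[ũ] /u/→[ũ] /o/→[õ].
Each target copies a feature from the following segment, so the direction is regressive.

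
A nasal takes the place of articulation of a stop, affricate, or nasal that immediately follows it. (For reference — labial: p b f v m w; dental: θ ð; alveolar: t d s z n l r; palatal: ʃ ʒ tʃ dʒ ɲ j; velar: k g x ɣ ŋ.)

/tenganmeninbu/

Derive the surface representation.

/n/ before /g/ (velar) → [ŋ]
/n/ before /m/ (labial) → [m]
/n/ before /b/ (labial) → [m]

[teŋgammenimbu]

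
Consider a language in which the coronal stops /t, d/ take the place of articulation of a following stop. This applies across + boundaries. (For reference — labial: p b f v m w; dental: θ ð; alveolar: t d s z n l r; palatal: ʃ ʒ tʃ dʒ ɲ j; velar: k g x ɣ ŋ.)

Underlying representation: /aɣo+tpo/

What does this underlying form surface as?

[aɣo+ppo]

/t/ before /p/ (labial) → [p]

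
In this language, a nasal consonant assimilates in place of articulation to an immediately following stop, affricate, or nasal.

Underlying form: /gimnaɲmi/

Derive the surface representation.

/m/ before /n/ (alveolar) → [n]
/ɲ/ before /m/ (labial) → [m]

[ginnammi]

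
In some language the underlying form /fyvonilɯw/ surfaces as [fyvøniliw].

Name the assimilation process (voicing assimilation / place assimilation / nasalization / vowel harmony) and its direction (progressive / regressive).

/o/→[ø] /ɯ/→[i].
Vowels agree with the first vowel, so the harmony is progressive.

vowel harmony, progressive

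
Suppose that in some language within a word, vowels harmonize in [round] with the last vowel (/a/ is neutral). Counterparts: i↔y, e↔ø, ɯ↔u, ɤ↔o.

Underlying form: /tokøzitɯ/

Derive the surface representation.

[tɤkezitɯ]

/o/ harmonizes with /ɯ/ ([-round]) → [ɤ]
/ø/ harmonizes with /ɯ/ ([-round]) → [e]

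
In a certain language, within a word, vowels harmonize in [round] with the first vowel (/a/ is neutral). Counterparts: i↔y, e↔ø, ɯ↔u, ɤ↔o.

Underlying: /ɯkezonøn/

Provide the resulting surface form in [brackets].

[ɯkezɤnen]

/o/ harmonizes with /ɯ/ ([-round]) → [ɤ]
/ø/ harmonizes with /ɯ/ ([-round]) → [e]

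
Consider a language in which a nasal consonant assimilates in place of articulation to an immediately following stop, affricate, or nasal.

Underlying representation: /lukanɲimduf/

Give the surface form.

/n/ before /ɲ/ (palatal) → [ɲ]
/m/ before /d/ (alveolar) → [n]

[lukaɲɲinduf]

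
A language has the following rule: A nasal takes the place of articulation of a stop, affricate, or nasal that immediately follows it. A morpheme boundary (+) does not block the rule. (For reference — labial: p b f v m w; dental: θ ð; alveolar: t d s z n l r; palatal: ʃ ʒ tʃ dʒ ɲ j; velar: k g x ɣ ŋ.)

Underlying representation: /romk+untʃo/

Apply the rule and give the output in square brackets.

[roŋk+uɲtʃo]

/m/ before /k/ (velar) → [ŋ]
/n/ before /tʃ/ (palatal) → [ɲ]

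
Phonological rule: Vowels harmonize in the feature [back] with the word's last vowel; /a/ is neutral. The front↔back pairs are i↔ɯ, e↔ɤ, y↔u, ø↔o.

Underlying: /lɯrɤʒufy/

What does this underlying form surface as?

[lireʒyfy]

/ɯ/ harmonizes with /y/ ([-back]) → [i]
/ɤ/ harmonizes with /y/ ([-back]) → [e]
/u/ harmonizes with /y/ ([-back]) → [y]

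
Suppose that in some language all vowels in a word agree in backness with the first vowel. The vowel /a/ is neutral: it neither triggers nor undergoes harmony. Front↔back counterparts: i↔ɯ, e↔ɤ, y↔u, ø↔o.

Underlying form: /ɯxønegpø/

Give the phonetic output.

[ɯxonɤgpo]

/ø/ harmonizes with /ɯ/ ([+back]) → [o]
/e/ harmonizes with /ɯ/ ([+back]) → [ɤ]
/ø/ harmonizes with /ɯ/ ([+back]) → [o]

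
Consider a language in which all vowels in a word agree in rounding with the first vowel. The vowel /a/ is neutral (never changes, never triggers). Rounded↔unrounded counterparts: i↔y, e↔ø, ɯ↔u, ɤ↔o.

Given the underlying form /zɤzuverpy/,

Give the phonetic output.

/u/ harmonizes with /ɤ/ ([-round]) → [ɯ]
/y/ harmonizes with /ɤ/ ([-round]) → [i]

[zɤzɯverpi]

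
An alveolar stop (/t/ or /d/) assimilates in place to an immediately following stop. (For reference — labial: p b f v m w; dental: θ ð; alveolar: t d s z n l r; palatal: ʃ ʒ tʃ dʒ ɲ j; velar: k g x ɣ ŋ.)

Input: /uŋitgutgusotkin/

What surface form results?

/t/ before /g/ (velar) → [k]
/t/ before /g/ (velar) → [k]
/t/ before /k/ (velar) → [k]

[uŋikgukgusokkin]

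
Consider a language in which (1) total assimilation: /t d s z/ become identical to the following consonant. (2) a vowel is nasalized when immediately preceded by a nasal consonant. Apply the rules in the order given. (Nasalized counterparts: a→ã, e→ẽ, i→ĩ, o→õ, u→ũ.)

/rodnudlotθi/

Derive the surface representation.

Rule 1: /d/ before /n/ → [n] (total assimilation)
Rule 1: /d/ before /l/ → [l] (total assimilation)
Rule 1: /t/ before /θ/ → [θ] (total assimilation)
After rule 1: ronnulloθθi
Rule 2: /u/ after nasal /n/ → [ũ]

[ronnũlloθθi]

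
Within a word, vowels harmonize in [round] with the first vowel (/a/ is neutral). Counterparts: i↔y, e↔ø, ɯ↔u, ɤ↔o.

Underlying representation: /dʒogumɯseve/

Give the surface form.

/ɯ/ harmonizes with /o/ ([+round]) → [u]
/e/ harmonizes with /o/ ([+round]) → [ø]
/e/ harmonizes with /o/ ([+round]) → [ø]

[dʒogumusøvø]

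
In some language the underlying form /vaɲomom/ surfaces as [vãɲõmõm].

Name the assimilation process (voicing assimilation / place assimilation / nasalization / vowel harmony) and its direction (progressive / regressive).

nasalization, regressive

/a/→[ã] /o/→[õ] /o/→[õ].
Each target copies a feature from the following segment, so the direction is regressive.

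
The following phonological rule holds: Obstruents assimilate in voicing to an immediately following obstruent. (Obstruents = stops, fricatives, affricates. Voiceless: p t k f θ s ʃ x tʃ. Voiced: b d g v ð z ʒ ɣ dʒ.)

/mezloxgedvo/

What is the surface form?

/x/ before /g/ (voiced) → [ɣ]

[mezloɣgedvo]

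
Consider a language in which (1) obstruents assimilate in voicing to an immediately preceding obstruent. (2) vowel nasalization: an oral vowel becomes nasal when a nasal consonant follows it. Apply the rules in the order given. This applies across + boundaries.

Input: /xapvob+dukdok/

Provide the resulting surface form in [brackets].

[xapfob+duktok]

Rule 1: /v/ after /p/ (voiceless) → [f]
Rule 1: /d/ after /k/ (voiceless) → [t]
After rule 1: xapfob+duktok
Rule 2: no segment meets the rule's conditions; no change.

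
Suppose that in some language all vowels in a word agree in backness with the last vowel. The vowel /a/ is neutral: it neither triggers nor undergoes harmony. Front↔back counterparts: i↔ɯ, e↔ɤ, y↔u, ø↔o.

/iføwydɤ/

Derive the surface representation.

[ɯfowudɤ]

/i/ harmonizes with /ɤ/ ([+back]) → [ɯ]
/ø/ harmonizes with /ɤ/ ([+back]) → [o]
/y/ harmonizes with /ɤ/ ([+back]) → [u]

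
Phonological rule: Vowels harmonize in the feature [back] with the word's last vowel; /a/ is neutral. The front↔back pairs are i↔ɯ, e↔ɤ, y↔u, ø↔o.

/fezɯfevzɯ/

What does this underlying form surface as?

[fɤzɯfɤvzɯ]

/e/ harmonizes with /ɯ/ ([+back]) → [ɤ]
/e/ harmonizes with /ɯ/ ([+back]) → [ɤ]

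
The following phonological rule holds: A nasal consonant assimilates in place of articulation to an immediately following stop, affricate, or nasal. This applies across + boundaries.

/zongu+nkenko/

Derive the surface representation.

/n/ before /g/ (velar) → [ŋ]
/n/ before /k/ (velar) → [ŋ]
/n/ before /k/ (velar) → [ŋ]

[zoŋgu+ŋkeŋko]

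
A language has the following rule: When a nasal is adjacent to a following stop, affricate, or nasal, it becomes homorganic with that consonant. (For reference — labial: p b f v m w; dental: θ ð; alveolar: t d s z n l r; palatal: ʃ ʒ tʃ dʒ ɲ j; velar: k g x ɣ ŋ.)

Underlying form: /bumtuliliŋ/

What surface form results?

/m/ before /t/ (alveolar) → [n]

[buntuliliŋ]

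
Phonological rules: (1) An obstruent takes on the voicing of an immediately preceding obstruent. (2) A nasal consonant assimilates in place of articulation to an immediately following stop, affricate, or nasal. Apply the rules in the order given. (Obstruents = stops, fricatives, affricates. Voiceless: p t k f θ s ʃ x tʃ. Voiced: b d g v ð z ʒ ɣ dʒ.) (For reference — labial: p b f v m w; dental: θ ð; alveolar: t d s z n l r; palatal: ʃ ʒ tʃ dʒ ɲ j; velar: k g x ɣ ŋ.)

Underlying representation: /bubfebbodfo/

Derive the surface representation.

Rule 1: /f/ after /b/ (voiced) → [v]
Rule 1: /f/ after /d/ (voiced) → [v]
After rule 1: bubvebbodvo
Rule 2: no segment meets the rule's conditions; no change.

[bubvebbodvo]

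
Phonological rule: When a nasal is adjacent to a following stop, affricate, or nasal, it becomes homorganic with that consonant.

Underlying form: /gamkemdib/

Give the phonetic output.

/m/ before /k/ (velar) → [ŋ]
/m/ before /d/ (alveolar) → [n]

[gaŋkendib]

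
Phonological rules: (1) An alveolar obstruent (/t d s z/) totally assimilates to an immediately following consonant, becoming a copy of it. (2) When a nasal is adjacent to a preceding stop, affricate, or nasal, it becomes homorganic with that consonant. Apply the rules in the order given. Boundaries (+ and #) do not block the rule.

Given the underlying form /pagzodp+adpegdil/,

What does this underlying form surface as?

Rule 1: /d/ before /p/ → [p] (total assimilation)
Rule 1: /d/ before /p/ → [p] (total assimilation)
After rule 1: pagzopp+appegdil
Rule 2: no segment meets the rule's conditions; no change.

[pagzopp+appegdil]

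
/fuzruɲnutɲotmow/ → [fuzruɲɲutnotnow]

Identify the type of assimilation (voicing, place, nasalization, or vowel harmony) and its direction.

place assimilation, progressive

/n/→[ɲ] /ɲ/→[n] /m/→[n].
Each target copies a feature from the preceding segment, so the direction is progressive.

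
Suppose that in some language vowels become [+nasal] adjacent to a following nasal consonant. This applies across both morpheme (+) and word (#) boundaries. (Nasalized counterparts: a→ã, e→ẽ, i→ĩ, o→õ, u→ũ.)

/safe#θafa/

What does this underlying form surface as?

no segment meets the rule's conditions; no change.

[safe#θafa]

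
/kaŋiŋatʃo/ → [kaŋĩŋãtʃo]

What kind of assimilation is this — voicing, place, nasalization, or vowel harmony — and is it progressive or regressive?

nasalization, progressive

/i/→[ĩ] /a/→[ã].
Each target copies a feature from the preceding segment, so the direction is progressive.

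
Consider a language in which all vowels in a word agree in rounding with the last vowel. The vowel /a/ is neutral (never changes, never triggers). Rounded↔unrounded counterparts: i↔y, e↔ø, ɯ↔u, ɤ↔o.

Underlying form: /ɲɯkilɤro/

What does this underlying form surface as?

[ɲukyloro]

/ɯ/ harmonizes with /o/ ([+round]) → [u]
/i/ harmonizes with /o/ ([+round]) → [y]
/ɤ/ harmonizes with /o/ ([+round]) → [o]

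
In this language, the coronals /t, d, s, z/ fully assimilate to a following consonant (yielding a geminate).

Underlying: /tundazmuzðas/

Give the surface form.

/z/ before /m/ → [m] (total assimilation)
/z/ before /ð/ → [ð] (total assimilation)

[tundammuððas]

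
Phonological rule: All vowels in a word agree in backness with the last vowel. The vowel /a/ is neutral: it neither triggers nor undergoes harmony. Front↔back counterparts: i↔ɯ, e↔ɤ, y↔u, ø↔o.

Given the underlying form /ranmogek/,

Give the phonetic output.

/o/ harmonizes with /e/ ([-back]) → [ø]

[ranmøgek]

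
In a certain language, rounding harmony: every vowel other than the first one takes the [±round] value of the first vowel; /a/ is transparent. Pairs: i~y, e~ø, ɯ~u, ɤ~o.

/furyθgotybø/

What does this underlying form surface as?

[furyθgotybø]

no segment meets the rule's conditions; no change.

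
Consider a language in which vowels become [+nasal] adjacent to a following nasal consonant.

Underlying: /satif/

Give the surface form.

no segment meets the rule's conditions; no change.

[satif]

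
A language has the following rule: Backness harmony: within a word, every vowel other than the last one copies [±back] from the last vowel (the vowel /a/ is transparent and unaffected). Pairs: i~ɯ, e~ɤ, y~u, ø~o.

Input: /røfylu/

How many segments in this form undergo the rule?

/ø/ harmonizes with /u/ ([+back]) → [o]
/y/ harmonizes with /u/ ([+back]) → [u]
2 segments change.

2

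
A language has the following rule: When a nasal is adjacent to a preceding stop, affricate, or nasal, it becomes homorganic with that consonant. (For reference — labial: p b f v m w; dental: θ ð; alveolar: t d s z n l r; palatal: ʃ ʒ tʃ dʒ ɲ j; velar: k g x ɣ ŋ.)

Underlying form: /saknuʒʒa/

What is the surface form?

[sakŋuʒʒa]

/n/ after /k/ (velar) → [ŋ]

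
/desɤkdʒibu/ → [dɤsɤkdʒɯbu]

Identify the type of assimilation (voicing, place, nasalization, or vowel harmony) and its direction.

vowel harmony, regressive

/e/→[ɤ] /i/→[ɯ].
Vowels agree with the last vowel, so the harmony is regressive.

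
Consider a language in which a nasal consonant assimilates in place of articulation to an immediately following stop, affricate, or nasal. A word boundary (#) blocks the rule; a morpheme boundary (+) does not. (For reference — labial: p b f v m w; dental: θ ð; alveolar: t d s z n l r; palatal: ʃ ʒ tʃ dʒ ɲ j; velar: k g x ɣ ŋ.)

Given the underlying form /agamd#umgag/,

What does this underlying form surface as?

[agand#uŋgag]

/m/ before /d/ (alveolar) → [n]
/m/ before /g/ (velar) → [ŋ]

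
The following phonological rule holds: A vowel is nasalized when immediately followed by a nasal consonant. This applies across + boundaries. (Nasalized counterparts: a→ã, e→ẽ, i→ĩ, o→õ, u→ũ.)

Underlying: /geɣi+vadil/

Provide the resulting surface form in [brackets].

no segment meets the rule's conditions; no change.

[geɣi+vadil]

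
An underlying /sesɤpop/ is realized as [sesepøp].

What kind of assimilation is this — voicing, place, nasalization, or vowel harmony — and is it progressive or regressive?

/ɤ/→[e] /o/→[ø].
Vowels agree with the first vowel, so the harmony is progressive.

vowel harmony, progressive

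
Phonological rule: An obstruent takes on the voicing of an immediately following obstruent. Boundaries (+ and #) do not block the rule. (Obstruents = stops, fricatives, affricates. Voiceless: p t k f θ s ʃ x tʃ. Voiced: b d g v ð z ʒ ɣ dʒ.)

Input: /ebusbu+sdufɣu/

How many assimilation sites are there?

/s/ before /b/ (voiced) → [z]
/s/ before /d/ (voiced) → [z]
/f/ before /ɣ/ (voiced) → [v]
3 segments change.

3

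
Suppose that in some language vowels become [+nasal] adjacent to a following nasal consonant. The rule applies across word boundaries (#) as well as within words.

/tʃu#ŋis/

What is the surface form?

/u/ before nasal /ŋ/ → [ũ]

[tʃũ#ŋis]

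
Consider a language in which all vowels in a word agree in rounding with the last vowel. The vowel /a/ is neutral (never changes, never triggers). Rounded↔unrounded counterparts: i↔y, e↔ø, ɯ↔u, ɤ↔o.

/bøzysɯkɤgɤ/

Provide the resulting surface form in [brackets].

[bezisɯkɤgɤ]

/ø/ harmonizes with /ɤ/ ([-round]) → [e]
/y/ harmonizes with /ɤ/ ([-round]) → [i]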